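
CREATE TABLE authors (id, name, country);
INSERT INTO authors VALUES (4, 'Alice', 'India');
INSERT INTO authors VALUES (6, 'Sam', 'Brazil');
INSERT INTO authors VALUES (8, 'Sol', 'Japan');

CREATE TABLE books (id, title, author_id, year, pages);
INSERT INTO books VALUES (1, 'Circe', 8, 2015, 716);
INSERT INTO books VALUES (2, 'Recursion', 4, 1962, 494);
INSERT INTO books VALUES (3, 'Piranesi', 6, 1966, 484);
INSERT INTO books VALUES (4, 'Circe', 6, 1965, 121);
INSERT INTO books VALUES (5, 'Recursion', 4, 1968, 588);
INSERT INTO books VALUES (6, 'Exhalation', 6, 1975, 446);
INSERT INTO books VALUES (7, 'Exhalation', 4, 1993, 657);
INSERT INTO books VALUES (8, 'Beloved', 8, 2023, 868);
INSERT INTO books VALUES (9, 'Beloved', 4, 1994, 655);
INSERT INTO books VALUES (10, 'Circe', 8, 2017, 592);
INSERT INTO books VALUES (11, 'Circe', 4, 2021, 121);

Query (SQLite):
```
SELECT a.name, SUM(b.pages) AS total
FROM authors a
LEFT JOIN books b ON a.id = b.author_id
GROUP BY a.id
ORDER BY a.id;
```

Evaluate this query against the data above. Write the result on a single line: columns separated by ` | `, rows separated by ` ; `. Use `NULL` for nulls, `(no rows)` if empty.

Alice | 2515 ; Sam | 1051 ; Sol | 2176

LEFT JOIN keeps every authors row; unmatched ones get NULL for books columns.
Group by authors.id and compute SUM(b.pages). SUM over an all-NULL group is NULL.
  4: ids {2, 5, 7, 9, 11} → SUM(b.pages)=2515
  6: ids {3, 4, 6} → SUM(b.pages)=1051
  8: ids {1, 8, 10} → SUM(b.pages)=2176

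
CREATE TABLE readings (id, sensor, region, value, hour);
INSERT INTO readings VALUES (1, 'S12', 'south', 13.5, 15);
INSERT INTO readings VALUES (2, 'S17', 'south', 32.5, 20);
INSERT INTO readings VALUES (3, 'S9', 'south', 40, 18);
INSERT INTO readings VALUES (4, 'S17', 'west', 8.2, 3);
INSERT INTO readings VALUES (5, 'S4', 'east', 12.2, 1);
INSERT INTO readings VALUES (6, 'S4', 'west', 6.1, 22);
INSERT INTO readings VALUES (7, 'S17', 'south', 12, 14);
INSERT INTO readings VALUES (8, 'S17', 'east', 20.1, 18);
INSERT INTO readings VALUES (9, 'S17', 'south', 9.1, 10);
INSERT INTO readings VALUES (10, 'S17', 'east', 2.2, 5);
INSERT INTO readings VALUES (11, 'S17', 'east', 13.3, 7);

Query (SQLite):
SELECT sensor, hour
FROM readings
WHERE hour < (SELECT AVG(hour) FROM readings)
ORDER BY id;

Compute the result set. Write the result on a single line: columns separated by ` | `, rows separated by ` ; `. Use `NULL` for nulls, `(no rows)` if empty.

Scalar subquery: AVG(hour) over all readings rows = 12.090909 (≈; comparison uses full precision).
Keep rows where hour < that value.

S17 | 3 ; S4 | 1 ; S17 | 10 ; S17 | 5 ; S17 | 7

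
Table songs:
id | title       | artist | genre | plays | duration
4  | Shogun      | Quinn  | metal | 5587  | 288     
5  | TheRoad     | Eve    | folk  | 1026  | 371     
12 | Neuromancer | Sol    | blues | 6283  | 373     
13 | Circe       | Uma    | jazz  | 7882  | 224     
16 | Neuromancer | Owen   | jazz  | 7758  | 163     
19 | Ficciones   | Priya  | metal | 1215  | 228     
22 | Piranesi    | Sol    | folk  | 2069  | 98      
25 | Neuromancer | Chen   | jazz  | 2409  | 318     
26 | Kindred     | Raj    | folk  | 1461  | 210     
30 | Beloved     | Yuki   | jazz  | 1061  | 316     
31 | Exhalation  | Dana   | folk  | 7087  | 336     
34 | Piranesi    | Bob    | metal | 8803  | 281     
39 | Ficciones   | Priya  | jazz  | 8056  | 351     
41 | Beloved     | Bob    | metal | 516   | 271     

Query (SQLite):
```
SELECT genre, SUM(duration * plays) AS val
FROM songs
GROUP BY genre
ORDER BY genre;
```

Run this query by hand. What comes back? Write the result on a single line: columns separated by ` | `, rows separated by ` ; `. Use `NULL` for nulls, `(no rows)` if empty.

For each row compute duration * plays.
Group by genre; take SUM of the expression per group.
  blues: ids {12} → SUM(duration * plays)=2343559
  folk: ids {5, 22, 26, 31} → SUM(duration * plays)=3271450
  jazz: ids {13, 16, 25, 30, 39} → SUM(duration * plays)=6959116
  metal: ids {4, 19, 34, 41} → SUM(duration * plays)=4499555

blues | 2343559 ; folk | 3271450 ; jazz | 6959116 ; metal | 4499555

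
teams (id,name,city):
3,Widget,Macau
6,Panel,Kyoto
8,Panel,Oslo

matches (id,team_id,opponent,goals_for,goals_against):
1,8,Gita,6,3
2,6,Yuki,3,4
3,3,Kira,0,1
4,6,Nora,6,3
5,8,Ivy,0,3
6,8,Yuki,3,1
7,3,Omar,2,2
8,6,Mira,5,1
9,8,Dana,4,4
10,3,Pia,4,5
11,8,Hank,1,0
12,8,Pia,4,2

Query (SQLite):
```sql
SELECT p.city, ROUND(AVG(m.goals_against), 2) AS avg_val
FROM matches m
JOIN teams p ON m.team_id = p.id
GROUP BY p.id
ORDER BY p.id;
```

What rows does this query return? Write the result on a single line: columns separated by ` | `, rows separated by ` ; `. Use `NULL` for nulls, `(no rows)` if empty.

Join each matches row to its teams via team_id.
Group joined rows by teams.id; compute ROUND(AVG(m.goals_against), 2) per group.
  3: ids {3, 7, 10} → ROUND(AVG(m.goals_against), 2)=2.67
  6: ids {2, 4, 8} → ROUND(AVG(m.goals_against), 2)=2.67
  8: ids {1, 5, 6, 9, 11, 12} → ROUND(AVG(m.goals_against), 2)=2.17

Macau | 2.67 ; Kyoto | 2.67 ; Oslo | 2.17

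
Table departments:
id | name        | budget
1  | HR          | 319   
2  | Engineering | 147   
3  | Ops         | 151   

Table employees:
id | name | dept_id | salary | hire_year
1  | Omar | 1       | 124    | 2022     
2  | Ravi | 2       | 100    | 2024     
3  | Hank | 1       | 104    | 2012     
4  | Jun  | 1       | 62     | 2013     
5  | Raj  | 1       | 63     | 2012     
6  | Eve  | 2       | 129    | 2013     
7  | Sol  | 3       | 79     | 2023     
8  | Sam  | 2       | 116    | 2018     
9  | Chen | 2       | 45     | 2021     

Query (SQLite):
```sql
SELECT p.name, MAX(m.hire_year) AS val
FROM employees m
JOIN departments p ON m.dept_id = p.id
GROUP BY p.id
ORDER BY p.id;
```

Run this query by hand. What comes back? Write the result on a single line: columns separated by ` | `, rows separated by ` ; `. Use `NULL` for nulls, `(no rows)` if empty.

Join each employees row to its departments via dept_id.
Group joined rows by departments.id; compute MAX(m.hire_year) per group.
  1: ids {1, 3, 4, 5} → MAX(m.hire_year)=2022
  2: ids {2, 6, 8, 9} → MAX(m.hire_year)=2024
  3: ids {7} → MAX(m.hire_year)=2023

HR | 2022 ; Engineering | 2024 ; Ops | 2023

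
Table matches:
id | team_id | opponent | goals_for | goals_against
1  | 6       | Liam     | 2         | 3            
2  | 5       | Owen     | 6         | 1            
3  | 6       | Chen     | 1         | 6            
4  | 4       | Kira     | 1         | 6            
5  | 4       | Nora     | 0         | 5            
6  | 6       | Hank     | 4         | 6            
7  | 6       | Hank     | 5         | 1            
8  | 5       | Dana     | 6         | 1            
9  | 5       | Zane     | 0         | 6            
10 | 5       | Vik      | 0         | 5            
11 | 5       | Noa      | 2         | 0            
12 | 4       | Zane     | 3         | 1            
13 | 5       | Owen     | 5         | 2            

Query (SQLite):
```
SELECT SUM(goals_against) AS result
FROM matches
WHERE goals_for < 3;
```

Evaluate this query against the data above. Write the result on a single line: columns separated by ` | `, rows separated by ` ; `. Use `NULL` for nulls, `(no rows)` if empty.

Rows where goals_for < 3 → goals_against values: [3, 6, 6, 5, 6, 5, 0].
SUM of non-NULL values = 31.

31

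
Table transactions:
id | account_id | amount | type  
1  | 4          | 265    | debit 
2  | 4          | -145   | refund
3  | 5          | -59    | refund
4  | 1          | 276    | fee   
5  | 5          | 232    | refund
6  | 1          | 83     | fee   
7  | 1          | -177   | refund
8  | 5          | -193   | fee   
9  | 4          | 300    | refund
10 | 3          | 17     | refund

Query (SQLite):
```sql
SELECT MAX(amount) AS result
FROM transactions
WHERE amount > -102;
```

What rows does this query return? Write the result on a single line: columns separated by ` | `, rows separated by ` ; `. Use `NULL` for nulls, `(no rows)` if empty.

Rows where amount > -102 → amount values: [265, -59, 276, 232, 83, 300, 17].
MAX of non-NULL values = 300.

300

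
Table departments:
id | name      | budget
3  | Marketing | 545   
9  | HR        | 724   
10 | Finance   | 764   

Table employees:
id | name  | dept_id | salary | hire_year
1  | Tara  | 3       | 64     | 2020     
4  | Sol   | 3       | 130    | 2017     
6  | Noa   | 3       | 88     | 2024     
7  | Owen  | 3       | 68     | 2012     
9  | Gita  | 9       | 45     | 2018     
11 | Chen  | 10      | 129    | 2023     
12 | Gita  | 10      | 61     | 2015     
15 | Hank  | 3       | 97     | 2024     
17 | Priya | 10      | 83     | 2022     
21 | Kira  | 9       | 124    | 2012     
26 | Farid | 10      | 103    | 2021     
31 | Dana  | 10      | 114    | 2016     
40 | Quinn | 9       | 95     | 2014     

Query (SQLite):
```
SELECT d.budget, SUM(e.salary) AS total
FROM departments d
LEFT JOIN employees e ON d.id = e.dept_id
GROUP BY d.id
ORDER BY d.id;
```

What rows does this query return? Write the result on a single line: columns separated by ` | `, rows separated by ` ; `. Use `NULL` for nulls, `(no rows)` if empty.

545 | 447 ; 724 | 264 ; 764 | 490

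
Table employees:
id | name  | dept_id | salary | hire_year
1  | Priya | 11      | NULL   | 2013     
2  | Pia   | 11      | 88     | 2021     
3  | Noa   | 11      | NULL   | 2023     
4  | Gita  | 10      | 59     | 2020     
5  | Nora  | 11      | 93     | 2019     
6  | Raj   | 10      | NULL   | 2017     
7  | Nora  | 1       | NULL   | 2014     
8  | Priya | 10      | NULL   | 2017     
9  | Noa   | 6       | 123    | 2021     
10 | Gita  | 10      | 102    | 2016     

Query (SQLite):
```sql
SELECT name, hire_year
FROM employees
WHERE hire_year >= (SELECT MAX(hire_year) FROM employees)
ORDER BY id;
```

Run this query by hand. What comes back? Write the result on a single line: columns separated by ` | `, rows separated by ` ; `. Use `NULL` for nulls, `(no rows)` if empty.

Noa | 2023

Scalar subquery: MAX(hire_year) over all employees rows = 2023.
Keep rows where hire_year >= that value.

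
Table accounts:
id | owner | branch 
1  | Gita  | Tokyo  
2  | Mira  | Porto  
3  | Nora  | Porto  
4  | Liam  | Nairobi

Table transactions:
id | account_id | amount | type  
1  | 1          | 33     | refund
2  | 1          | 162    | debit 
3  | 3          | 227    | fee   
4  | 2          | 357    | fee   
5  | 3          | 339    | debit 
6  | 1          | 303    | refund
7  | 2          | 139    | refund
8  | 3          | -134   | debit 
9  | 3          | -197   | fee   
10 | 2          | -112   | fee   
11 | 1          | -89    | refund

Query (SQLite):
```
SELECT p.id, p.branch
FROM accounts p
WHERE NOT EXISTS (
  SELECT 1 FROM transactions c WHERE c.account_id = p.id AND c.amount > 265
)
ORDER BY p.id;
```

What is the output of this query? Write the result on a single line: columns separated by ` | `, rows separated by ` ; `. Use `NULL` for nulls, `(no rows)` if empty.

4 | Nairobi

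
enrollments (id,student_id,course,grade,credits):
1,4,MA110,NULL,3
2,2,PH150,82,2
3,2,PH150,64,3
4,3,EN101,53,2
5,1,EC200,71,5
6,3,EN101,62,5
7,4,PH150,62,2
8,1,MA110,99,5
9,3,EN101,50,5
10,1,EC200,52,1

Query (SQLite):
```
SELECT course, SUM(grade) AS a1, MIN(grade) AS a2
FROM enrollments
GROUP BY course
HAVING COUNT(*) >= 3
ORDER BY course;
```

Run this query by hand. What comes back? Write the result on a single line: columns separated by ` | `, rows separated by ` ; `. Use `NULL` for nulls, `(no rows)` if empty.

Group enrollments by course.
Per group compute: SUM(grade), MIN(grade).
HAVING: drop groups with fewer than 3 rows.
  EC200: ids {5, 10} → SUM(grade)=123, MIN(grade)=52
  EN101: ids {4, 6, 9} → SUM(grade)=165, MIN(grade)=50
  MA110: ids {1, 8} → SUM(grade)=99, MIN(grade)=99
  PH150: ids {2, 3, 7} → SUM(grade)=208, MIN(grade)=62

EN101 | 165 | 50 ; PH150 | 208 | 62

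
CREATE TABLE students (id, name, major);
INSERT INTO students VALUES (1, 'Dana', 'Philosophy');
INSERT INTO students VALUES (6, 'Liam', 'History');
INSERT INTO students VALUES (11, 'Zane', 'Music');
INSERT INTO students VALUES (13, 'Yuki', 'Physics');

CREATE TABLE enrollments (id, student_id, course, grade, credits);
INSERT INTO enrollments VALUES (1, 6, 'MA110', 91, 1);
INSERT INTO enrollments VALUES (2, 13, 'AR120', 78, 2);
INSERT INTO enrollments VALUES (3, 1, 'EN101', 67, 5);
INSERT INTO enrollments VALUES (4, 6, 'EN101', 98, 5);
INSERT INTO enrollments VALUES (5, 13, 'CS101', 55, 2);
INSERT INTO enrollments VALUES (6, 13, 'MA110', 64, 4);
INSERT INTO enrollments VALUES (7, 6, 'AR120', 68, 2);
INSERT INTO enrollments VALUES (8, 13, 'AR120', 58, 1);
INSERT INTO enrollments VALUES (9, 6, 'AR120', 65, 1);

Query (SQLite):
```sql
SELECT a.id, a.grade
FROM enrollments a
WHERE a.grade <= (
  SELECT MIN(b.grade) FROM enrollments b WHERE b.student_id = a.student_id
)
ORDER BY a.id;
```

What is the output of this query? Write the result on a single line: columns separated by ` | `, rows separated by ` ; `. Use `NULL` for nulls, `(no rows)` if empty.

3 | 67 ; 5 | 55 ; 9 | 65

For each enrollments row a, compute MIN(grade) over rows sharing a.student_id.
Keep row a if a.grade <= that per-group MIN.
  student_id=1: MIN(grade) = 67
  student_id=6: MIN(grade) = 65
  student_id=13: MIN(grade) = 55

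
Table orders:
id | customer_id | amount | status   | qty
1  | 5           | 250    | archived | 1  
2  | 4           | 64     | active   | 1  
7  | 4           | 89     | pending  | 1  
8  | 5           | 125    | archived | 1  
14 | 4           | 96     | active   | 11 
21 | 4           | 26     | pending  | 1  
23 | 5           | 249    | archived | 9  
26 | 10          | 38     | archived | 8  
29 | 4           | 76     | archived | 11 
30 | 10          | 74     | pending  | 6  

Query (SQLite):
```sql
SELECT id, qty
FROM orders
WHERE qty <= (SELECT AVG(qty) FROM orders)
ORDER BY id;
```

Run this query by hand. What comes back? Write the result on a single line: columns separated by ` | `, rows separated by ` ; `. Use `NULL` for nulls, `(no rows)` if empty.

1 | 1 ; 2 | 1 ; 7 | 1 ; 8 | 1 ; 21 | 1

Scalar subquery: AVG(qty) over all orders rows = 5.0.
Keep rows where qty <= that value.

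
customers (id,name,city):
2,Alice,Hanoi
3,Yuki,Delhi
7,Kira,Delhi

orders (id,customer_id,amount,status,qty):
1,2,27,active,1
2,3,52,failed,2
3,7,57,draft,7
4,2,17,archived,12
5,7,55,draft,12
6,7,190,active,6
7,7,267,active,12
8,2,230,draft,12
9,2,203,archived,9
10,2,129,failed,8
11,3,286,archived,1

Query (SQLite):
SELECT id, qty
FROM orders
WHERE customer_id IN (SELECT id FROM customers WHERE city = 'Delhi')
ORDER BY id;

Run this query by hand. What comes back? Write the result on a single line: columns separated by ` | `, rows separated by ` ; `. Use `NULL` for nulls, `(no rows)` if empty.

2 | 2 ; 3 | 7 ; 5 | 12 ; 6 | 6 ; 7 | 12 ; 11 | 1

Inner query: customers.id where city = 'Delhi'.
Outer: keep orders rows whose customer_id is in that set.
Inner query → {3, 7}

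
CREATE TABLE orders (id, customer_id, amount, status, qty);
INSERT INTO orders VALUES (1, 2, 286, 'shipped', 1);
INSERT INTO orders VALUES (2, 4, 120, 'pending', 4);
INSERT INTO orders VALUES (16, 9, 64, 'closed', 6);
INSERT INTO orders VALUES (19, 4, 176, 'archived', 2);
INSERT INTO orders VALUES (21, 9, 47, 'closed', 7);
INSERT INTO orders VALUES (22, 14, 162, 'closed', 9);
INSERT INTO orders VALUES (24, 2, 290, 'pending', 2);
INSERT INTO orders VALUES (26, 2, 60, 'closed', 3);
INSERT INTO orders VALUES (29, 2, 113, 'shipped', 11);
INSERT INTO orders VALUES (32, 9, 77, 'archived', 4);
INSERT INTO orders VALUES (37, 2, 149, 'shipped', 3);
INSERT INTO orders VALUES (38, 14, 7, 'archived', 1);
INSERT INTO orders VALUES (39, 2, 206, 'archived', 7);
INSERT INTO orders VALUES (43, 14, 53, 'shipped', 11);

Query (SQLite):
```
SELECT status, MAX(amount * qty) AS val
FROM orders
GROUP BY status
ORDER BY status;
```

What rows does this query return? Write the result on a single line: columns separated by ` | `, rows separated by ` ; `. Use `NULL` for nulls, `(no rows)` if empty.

For each row compute amount * qty.
Group by status; take MAX of the expression per group.
  archived: ids {19, 32, 38, 39} → MAX(amount * qty)=1442
  closed: ids {16, 21, 22, 26} → MAX(amount * qty)=1458
  pending: ids {2, 24} → MAX(amount * qty)=580
  shipped: ids {1, 29, 37, 43} → MAX(amount * qty)=1243

archived | 1442 ; closed | 1458 ; pending | 580 ; shipped | 1243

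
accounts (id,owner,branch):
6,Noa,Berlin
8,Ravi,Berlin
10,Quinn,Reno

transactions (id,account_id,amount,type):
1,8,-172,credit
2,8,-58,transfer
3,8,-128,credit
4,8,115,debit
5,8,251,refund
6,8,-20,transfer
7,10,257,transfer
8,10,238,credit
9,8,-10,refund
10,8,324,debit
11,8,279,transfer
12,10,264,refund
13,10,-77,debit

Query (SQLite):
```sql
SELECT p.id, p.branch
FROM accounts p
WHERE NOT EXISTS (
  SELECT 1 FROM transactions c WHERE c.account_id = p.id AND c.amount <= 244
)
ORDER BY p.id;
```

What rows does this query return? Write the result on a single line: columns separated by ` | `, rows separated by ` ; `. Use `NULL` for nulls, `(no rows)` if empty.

For each accounts row, check whether any transactions with matching account_id has amount <= 244.
Keep rows where that is false.

6 | Berlin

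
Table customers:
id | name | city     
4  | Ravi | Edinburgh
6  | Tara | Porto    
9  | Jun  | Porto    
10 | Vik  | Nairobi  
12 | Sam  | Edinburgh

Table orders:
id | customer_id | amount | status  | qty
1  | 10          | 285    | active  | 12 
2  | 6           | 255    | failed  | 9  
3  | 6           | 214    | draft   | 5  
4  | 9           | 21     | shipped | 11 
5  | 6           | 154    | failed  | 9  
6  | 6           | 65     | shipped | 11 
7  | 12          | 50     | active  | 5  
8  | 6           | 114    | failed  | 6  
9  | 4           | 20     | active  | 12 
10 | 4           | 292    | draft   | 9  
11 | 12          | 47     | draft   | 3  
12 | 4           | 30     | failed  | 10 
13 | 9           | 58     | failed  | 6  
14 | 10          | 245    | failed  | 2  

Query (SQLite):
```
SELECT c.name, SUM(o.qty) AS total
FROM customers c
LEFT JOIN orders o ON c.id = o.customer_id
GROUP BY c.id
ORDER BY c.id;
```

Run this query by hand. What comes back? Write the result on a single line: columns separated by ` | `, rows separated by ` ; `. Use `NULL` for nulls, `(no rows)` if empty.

Ravi | 31 ; Tara | 40 ; Jun | 17 ; Vik | 14 ; Sam | 8

LEFT JOIN keeps every customers row; unmatched ones get NULL for orders columns.
Group by customers.id and compute SUM(o.qty). SUM over an all-NULL group is NULL.
  4: ids {9, 10, 12} → SUM(o.qty)=31
  6: ids {2, 3, 5, 6, 8} → SUM(o.qty)=40
  9: ids {4, 13} → SUM(o.qty)=17
  10: ids {1, 14} → SUM(o.qty)=14
  12: ids {7, 11} → SUM(o.qty)=8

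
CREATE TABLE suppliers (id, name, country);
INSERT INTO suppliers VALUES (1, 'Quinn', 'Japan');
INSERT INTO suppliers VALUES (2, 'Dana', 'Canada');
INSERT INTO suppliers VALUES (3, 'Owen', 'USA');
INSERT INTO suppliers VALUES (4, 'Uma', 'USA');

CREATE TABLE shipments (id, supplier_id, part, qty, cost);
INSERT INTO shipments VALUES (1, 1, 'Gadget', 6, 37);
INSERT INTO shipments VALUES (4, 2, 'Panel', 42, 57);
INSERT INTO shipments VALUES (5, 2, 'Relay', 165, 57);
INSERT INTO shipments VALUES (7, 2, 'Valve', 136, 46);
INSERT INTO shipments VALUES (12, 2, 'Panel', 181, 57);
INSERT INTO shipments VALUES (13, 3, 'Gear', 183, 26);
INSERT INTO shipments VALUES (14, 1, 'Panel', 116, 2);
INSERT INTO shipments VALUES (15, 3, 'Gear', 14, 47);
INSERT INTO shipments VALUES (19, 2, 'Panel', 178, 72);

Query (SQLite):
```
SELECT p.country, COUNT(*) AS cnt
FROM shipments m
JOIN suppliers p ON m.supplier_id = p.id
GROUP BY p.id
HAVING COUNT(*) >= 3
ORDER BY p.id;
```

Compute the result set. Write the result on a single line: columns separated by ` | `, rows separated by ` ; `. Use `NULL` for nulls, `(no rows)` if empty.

Canada | 5

Join each shipments row to its suppliers via supplier_id.
Group joined rows by suppliers.id; compute COUNT(*) per group.
HAVING: keep groups with count ≥ 3.
  1: ids {1, 14} → COUNT(*)=2
  2: ids {4, 5, 7, 12, 19} → COUNT(*)=5
  3: ids {13, 15} → COUNT(*)=2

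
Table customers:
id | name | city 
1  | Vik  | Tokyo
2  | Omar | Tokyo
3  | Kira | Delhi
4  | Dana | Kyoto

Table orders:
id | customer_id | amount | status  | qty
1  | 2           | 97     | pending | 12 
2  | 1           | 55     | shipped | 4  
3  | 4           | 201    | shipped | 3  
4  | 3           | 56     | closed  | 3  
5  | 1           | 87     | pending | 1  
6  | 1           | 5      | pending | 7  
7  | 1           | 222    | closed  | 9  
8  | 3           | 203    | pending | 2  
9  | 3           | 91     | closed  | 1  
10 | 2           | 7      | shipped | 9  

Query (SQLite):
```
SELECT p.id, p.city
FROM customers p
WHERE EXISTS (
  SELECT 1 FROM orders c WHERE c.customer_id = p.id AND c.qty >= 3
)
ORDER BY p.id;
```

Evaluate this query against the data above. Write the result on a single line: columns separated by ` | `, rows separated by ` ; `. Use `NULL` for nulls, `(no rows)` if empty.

1 | Tokyo ; 2 | Tokyo ; 3 | Delhi ; 4 | Kyoto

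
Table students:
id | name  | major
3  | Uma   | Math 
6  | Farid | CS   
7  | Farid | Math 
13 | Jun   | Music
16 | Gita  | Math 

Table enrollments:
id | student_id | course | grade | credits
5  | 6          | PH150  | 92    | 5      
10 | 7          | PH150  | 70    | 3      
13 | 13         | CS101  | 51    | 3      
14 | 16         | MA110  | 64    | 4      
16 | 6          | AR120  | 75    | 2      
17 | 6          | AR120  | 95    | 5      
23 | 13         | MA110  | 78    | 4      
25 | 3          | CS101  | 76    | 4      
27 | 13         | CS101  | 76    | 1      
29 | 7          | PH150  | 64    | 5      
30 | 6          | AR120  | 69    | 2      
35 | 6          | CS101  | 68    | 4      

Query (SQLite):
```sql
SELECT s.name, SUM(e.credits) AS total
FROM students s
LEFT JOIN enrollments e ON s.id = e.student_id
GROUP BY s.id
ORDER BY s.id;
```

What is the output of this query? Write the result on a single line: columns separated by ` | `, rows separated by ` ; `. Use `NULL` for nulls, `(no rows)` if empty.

Uma | 4 ; Farid | 18 ; Farid | 8 ; Jun | 8 ; Gita | 4

LEFT JOIN keeps every students row; unmatched ones get NULL for enrollments columns.
Group by students.id and compute SUM(e.credits). SUM over an all-NULL group is NULL.
  3: ids {25} → SUM(e.credits)=4
  6: ids {5, 16, 17, 30, 35} → SUM(e.credits)=18
  7: ids {10, 29} → SUM(e.credits)=8
  13: ids {13, 23, 27} → SUM(e.credits)=8
  16: ids {14} → SUM(e.credits)=4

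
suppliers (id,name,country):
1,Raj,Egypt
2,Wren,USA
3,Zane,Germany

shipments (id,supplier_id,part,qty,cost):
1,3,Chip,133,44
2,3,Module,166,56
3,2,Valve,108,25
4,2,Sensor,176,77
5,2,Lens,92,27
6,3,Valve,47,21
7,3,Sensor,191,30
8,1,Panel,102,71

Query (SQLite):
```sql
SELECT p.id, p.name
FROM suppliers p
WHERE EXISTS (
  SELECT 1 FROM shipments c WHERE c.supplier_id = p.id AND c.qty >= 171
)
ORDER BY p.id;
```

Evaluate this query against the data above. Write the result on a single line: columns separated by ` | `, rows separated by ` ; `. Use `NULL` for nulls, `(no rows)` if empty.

2 | Wren ; 3 | Zane

For each suppliers row, check whether any shipments with matching supplier_id has qty >= 171.
Keep rows where that is true.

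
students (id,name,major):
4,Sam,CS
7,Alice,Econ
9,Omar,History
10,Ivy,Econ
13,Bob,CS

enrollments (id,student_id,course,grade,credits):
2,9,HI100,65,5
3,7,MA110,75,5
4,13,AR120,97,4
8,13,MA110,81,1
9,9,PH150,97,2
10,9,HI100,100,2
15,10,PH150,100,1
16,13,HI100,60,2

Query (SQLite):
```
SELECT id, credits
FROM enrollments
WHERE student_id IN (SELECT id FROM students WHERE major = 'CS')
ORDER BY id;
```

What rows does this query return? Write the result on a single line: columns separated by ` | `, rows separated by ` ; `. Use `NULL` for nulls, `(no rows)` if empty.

Inner query: students.id where major = 'CS'.
Outer: keep enrollments rows whose student_id is in that set.
Inner query → {4, 13}

4 | 4 ; 8 | 1 ; 16 | 2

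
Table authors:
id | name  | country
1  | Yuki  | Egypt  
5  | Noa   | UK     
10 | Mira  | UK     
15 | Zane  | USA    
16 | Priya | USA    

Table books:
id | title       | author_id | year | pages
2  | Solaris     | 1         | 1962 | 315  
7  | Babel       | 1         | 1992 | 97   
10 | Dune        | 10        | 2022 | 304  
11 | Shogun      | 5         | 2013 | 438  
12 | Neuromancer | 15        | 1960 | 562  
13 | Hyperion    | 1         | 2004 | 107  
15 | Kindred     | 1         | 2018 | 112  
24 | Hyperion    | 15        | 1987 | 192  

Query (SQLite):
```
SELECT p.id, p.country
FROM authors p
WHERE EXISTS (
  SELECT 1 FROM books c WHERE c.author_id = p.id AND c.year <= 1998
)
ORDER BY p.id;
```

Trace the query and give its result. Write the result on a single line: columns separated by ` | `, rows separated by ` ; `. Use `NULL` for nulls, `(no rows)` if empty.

1 | Egypt ; 15 | USA

For each authors row, check whether any books with matching author_id has year <= 1998.
Keep rows where that is true.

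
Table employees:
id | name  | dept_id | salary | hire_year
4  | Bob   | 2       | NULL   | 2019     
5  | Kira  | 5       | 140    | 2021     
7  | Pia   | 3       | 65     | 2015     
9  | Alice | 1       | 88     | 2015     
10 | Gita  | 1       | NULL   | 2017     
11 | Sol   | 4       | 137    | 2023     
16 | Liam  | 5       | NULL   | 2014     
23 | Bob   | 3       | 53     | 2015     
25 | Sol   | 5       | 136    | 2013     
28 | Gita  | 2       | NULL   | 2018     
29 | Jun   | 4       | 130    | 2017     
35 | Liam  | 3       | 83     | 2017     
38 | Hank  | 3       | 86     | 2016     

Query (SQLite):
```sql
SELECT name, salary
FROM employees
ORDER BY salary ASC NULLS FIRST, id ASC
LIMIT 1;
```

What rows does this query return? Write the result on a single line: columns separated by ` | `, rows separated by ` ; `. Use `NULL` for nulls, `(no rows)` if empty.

Bob | NULL

Sort by salary asc, tiebreak id asc: (NULL, id=4), (NULL, id=10), (NULL, id=16), (NULL, id=28) …. Take first 1.
NULLS FIRST: NULL salary rows go before all non-NULL rows (among themselves ordered by id asc).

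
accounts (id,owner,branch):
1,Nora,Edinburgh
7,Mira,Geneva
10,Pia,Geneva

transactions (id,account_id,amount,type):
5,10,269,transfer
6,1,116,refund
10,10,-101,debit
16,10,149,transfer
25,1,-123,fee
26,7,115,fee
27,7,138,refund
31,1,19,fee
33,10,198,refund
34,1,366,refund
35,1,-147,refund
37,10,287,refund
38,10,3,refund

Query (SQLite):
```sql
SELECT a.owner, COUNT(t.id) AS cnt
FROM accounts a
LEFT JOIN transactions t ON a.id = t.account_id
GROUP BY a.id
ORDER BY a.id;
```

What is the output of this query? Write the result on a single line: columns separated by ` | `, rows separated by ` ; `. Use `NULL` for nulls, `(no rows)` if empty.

LEFT JOIN keeps every accounts row; unmatched ones get NULL for transactions columns.
Group by accounts.id and compute COUNT(t.id). COUNT(col) of an all-NULL group is 0.
  1: ids {6, 25, 31, 34, 35} → COUNT(t.id)=5
  7: ids {26, 27} → COUNT(t.id)=2
  10: ids {5, 10, 16, 33, 37, 38} → COUNT(t.id)=6

Nora | 5 ; Mira | 2 ; Pia | 6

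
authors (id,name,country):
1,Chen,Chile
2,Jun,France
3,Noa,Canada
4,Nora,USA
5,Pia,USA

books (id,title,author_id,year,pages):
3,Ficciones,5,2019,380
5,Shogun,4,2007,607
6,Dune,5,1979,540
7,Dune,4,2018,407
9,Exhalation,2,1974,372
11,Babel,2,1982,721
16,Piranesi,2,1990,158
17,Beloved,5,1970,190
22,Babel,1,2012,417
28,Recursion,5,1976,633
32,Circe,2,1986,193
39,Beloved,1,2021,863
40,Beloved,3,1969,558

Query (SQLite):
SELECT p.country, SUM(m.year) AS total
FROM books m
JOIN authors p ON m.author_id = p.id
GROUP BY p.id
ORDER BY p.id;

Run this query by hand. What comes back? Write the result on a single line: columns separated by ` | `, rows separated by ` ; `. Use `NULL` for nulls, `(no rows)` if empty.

Join each books row to its authors via author_id.
Group joined rows by authors.id; compute SUM(m.year) per group.
  1: ids {22, 39} → SUM(m.year)=4033
  2: ids {9, 11, 16, 32} → SUM(m.year)=7932
  3: ids {40} → SUM(m.year)=1969
  4: ids {5, 7} → SUM(m.year)=4025
  5: ids {3, 6, 17, 28} → SUM(m.year)=7944

Chile | 4033 ; France | 7932 ; Canada | 1969 ; USA | 4025 ; USA | 7944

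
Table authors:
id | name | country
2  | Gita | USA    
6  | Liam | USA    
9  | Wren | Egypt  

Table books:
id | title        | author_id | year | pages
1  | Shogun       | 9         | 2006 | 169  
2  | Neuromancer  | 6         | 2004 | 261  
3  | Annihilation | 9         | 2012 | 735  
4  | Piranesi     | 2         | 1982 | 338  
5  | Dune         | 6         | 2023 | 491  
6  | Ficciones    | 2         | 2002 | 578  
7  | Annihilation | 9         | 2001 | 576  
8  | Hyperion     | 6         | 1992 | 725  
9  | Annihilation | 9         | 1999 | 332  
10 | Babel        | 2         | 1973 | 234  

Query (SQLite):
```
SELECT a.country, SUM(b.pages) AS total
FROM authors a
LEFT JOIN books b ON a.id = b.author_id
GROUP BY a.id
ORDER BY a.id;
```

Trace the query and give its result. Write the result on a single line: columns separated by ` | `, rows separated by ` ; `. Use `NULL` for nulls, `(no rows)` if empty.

USA | 1150 ; USA | 1477 ; Egypt | 1812

LEFT JOIN keeps every authors row; unmatched ones get NULL for books columns.
Group by authors.id and compute SUM(b.pages). SUM over an all-NULL group is NULL.
  2: ids {4, 6, 10} → SUM(b.pages)=1150
  6: ids {2, 5, 8} → SUM(b.pages)=1477
  9: ids {1, 3, 7, 9} → SUM(b.pages)=1812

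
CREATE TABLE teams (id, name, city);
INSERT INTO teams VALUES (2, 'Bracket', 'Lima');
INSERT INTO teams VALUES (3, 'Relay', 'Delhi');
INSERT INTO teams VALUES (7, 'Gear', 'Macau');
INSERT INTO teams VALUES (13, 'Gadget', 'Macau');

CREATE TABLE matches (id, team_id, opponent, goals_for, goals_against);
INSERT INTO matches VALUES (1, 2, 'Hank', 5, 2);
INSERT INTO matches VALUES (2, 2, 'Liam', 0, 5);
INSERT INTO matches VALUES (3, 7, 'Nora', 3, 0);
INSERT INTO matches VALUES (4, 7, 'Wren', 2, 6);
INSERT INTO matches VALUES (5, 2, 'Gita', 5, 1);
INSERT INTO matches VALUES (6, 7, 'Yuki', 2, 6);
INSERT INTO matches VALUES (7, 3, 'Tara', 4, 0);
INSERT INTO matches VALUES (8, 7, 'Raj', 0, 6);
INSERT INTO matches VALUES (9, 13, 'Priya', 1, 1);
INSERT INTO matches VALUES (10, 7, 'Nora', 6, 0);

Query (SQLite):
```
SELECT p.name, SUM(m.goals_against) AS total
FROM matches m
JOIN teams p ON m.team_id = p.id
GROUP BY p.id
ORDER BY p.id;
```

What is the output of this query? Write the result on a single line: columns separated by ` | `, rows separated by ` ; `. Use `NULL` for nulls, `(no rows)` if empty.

Join each matches row to its teams via team_id.
Group joined rows by teams.id; compute SUM(m.goals_against) per group.
  2: ids {1, 2, 5} → SUM(m.goals_against)=8
  3: ids {7} → SUM(m.goals_against)=0
  7: ids {3, 4, 6, 8, 10} → SUM(m.goals_against)=18
  13: ids {9} → SUM(m.goals_against)=1

Bracket | 8 ; Relay | 0 ; Gear | 18 ; Gadget | 1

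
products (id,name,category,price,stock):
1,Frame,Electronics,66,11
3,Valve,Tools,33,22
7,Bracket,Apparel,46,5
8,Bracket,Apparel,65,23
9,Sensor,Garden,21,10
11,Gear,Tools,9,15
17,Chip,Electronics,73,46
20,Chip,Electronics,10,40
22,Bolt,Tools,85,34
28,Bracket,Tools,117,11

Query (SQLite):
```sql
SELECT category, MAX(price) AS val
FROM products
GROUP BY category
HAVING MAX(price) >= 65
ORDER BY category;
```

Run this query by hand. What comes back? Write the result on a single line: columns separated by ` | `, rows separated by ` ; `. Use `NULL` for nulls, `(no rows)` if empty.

Partition products by category; compute MAX(price) within each group.
HAVING: keep groups where MAX(price) >= 65.
  Apparel: ids {7, 8} → MAX(price)=65
  Electronics: ids {1, 17, 20} → MAX(price)=73
  Garden: ids {9} → MAX(price)=21
  Tools: ids {3, 11, 22, 28} → MAX(price)=117

Apparel | 65 ; Electronics | 73 ; Tools | 117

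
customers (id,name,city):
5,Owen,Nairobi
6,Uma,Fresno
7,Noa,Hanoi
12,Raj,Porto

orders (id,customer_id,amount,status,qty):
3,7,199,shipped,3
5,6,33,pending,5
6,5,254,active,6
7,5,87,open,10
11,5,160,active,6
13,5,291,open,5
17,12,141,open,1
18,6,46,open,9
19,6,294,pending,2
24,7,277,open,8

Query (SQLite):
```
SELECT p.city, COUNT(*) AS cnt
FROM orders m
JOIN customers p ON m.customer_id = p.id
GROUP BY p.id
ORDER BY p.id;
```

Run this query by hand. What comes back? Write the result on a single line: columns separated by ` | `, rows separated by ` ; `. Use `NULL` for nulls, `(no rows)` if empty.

Join each orders row to its customers via customer_id.
Group joined rows by customers.id; compute COUNT(*) per group.
  5: ids {6, 7, 11, 13} → COUNT(*)=4
  6: ids {5, 18, 19} → COUNT(*)=3
  7: ids {3, 24} → COUNT(*)=2
  12: ids {17} → COUNT(*)=1

Nairobi | 4 ; Fresno | 3 ; Hanoi | 2 ; Porto | 1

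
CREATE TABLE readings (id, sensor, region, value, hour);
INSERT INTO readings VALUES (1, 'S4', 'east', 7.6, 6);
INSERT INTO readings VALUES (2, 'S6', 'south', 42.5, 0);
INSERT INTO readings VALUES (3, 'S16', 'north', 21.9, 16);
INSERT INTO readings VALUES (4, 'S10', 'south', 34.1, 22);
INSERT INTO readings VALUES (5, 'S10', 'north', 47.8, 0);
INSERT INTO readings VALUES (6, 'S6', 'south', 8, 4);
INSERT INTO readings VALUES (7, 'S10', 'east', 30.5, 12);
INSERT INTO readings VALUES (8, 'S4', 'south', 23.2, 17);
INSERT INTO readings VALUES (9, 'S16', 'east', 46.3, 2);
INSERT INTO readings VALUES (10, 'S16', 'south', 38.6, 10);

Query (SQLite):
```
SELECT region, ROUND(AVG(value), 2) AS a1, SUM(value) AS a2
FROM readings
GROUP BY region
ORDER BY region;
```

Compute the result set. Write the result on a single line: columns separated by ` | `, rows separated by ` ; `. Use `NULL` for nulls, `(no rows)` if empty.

east | 28.13 | 84.4 ; north | 34.85 | 69.7 ; south | 29.28 | 146.4

Group readings by region.
Per group compute: ROUND(AVG(value), 2), SUM(value).
  east: ids {1, 7, 9} → ROUND(AVG(value), 2)=28.13, SUM(value)=84.4
  north: ids {3, 5} → ROUND(AVG(value), 2)=34.85, SUM(value)=69.7
  south: ids {2, 4, 6, 8, 10} → ROUND(AVG(value), 2)=29.28, SUM(value)=146.4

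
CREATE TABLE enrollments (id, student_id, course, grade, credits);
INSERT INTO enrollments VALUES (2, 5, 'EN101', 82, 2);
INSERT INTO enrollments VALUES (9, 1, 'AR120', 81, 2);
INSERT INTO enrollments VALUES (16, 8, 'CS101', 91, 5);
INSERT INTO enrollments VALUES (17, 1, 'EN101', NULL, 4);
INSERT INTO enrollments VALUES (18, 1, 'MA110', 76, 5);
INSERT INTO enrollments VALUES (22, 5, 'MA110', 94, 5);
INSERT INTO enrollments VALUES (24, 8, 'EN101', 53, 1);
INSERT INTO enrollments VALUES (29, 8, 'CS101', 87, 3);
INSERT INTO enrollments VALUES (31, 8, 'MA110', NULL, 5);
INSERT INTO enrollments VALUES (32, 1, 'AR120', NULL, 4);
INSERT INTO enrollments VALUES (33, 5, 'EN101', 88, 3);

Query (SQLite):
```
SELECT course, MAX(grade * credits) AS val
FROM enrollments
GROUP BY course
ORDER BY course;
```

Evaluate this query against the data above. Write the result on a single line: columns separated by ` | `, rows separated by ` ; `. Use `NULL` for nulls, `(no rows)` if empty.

For each row compute grade * credits.
Group by course; take MAX of the expression per group.
  AR120: ids {9, 32} → MAX(grade * credits)=162
  CS101: ids {16, 29} → MAX(grade * credits)=455
  EN101: ids {2, 17, 24, 33} → MAX(grade * credits)=264
  MA110: ids {18, 22, 31} → MAX(grade * credits)=470

AR120 | 162 ; CS101 | 455 ; EN101 | 264 ; MA110 | 470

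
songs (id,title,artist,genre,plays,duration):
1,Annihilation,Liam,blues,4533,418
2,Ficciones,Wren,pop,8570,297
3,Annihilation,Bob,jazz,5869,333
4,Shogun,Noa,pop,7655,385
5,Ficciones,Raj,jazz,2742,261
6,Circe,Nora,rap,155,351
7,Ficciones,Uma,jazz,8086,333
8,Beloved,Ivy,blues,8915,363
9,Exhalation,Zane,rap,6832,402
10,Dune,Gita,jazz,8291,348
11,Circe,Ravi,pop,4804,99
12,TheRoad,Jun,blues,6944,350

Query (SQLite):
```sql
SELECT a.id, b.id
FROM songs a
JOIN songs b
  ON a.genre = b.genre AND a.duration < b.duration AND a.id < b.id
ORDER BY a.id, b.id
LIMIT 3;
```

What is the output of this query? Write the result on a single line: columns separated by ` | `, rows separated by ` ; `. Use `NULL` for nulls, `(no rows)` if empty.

Pairs (a,b) with same genre, a.duration < b.duration, a.id < b.id.
genre groups: blues:{1,8,12} jazz:{3,5,7,10} pop:{2,4,11} rap:{6,9}
Ordered by (a.id, b.id); first 3.

2 | 4 ; 3 | 10 ; 5 | 7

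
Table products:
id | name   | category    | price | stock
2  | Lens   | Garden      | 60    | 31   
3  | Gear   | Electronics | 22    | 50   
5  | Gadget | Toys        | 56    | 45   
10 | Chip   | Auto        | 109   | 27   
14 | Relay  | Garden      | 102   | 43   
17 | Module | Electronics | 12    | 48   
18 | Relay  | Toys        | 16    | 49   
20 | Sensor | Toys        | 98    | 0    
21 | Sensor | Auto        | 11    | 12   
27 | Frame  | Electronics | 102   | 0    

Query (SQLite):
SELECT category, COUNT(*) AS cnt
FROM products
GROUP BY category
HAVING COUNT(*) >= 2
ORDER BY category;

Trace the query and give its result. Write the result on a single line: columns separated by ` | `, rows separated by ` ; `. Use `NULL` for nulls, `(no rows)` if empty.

Auto | 2 ; Electronics | 3 ; Garden | 2 ; Toys | 3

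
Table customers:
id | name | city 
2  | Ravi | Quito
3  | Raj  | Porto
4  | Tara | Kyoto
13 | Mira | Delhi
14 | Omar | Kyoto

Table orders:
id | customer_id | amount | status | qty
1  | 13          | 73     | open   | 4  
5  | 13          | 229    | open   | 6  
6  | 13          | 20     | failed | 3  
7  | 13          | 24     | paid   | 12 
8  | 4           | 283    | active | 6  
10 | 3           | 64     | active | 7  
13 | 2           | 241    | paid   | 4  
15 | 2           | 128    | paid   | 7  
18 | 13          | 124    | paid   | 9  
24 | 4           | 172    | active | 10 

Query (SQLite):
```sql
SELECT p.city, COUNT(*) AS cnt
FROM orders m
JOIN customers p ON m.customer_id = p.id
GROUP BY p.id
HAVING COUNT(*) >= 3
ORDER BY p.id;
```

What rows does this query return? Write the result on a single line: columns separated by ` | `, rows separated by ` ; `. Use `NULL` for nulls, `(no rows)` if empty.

Join each orders row to its customers via customer_id.
Group joined rows by customers.id; compute COUNT(*) per group.
HAVING: keep groups with count ≥ 3.
  2: ids {13, 15} → COUNT(*)=2
  3: ids {10} → COUNT(*)=1
  4: ids {8, 24} → COUNT(*)=2
  13: ids {1, 5, 6, 7, 18} → COUNT(*)=5

Delhi | 5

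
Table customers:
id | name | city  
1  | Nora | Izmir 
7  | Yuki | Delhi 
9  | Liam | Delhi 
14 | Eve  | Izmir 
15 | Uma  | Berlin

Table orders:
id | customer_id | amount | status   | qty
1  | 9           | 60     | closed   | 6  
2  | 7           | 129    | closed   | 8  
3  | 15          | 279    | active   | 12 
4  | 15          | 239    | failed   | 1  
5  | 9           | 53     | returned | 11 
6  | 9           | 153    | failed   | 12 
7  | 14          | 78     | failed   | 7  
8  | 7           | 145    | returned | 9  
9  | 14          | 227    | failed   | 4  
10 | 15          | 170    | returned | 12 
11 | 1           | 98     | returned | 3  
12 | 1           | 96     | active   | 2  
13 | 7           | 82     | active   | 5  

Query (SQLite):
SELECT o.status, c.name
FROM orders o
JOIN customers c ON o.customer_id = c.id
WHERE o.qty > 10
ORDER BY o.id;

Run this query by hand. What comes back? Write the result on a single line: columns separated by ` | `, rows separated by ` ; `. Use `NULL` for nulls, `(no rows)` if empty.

Each orders row matches the customers row where customer_id = customers.id.
Then keep rows with o.qty > 10.

active | Uma ; returned | Liam ; failed | Liam ; returned | Uma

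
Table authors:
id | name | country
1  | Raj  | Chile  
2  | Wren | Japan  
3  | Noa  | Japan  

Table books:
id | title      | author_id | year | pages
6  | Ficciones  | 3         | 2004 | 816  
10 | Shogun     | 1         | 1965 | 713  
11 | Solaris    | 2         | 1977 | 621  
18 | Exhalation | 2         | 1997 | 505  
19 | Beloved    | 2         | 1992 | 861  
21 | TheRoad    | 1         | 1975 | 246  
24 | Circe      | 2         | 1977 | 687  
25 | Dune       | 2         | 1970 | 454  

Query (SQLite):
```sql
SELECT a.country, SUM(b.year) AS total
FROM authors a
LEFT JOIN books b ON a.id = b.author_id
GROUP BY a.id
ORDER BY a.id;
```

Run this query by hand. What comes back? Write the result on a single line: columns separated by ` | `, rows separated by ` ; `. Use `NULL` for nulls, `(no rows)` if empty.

Chile | 3940 ; Japan | 9913 ; Japan | 2004

LEFT JOIN keeps every authors row; unmatched ones get NULL for books columns.
Group by authors.id and compute SUM(b.year). SUM over an all-NULL group is NULL.
  1: ids {10, 21} → SUM(b.year)=3940
  2: ids {11, 18, 19, 24, 25} → SUM(b.year)=9913
  3: ids {6} → SUM(b.year)=2004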